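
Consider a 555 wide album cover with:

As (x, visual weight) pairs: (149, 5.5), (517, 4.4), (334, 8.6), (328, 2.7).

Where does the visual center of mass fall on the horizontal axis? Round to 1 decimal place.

Total weight = 5.5 + 4.4 + 8.6 + 2.7 = 21.2.
Σw·x = 5.5·149 + 4.4·517 + 8.6·334 + 2.7·328 = 6852.3, so x̄ = 6852.3/21.2 ≈ 323.22.

x ≈ 323.2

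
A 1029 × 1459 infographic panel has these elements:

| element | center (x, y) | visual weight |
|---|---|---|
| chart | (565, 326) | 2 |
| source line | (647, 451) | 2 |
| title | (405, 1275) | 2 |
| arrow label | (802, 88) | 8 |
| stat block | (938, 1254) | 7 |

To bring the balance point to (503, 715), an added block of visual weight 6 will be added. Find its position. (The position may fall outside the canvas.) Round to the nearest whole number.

New total weight: (2 + 2 + 2 + 8 + 7) + 6 = 27.
Along x: (16216 + 6·x) / 27 = 503 (existing moment 2·565 + 2·647 + 2·405 + 8·802 + 7·938 = 16216) ⇒ x = (13581 − 16216) / 6 ≈ -439.17.
Along y: (13586 + 6·y) / 27 = 715 (existing moment 2·326 + 2·451 + 2·1275 + 8·88 + 7·1254 = 13586) ⇒ y = (19305 − 13586) / 6 ≈ 953.17.

(-439, 953)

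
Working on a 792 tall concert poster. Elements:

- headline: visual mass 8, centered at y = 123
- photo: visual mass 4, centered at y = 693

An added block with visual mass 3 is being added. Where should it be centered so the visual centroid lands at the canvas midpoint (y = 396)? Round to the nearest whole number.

After adding the added block, total weight = 8 + 4 + 3 = 15.
y: need Σw·y = 15·396 = 5940. Existing = 8·123 + 4·693 = 3756. Remainder 2184 / 3 ≈ 728.00.

y ≈ 728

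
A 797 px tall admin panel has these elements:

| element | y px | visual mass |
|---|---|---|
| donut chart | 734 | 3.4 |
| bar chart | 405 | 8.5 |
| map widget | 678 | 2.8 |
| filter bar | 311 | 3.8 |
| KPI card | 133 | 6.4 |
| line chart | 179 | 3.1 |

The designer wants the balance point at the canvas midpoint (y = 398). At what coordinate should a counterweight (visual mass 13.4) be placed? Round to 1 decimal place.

y ≈ 451.7

After adding the counterweight, total weight = 3.4 + 8.5 + 2.8 + 3.8 + 6.4 + 3.1 + 13.4 = 41.4.
y: need Σw·y = 41.4·398 = 16477.2. Existing = 3.4·734 + 8.5·405 + 2.8·678 + 3.8·311 + 6.4·133 + 3.1·179 = 10424.4. Remainder 6052.8 / 13.4 ≈ 451.70.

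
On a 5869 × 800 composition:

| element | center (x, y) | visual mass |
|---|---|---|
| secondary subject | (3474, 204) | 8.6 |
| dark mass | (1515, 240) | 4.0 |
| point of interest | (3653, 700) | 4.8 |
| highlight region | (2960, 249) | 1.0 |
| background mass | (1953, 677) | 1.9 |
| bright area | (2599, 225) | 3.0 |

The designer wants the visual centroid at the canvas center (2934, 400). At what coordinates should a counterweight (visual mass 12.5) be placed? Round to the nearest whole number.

(2968, 483)

New total weight: (8.6 + 4.0 + 4.8 + 1.0 + 1.9 + 3.0) + 12.5 = 35.8.
x: need Σw·x = 35.8·2934 = 105037.2. Existing = 8.6·3474 + 4.0·1515 + 4.8·3653 + 1.0·2960 + 1.9·1953 + 3.0·2599 = 67938.5. Remainder 37098.7 / 12.5 ≈ 2967.90.
y: need Σw·y = 35.8·400 = 14320.0. Existing = 8.6·204 + 4.0·240 + 4.8·700 + 1.0·249 + 1.9·677 + 3.0·225 = 8284.7. Remainder 6035.3 / 12.5 ≈ 482.82.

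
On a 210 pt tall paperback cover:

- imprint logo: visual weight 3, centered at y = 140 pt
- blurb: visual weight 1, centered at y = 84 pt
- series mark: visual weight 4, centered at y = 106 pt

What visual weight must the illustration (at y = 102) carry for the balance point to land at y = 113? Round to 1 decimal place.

Fixed elements: Σw = 3 + 1 + 4 = 8, Σw·y = 3·140 + 1·84 + 4·106 = 928.
For the centroid to hit 113: (928 + w·102) / (8 + w) = 113.
So w = (113·8 − 928)/(102 − 113) = -24/-11 ≈ 2.18.

w ≈ 2.2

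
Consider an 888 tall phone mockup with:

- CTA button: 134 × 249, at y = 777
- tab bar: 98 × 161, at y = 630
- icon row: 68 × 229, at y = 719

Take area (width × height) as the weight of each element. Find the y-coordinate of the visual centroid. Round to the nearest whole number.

Taking area as weight: CTA button 134·249 = 33366, tab bar 98·161 = 15778, icon row 68·229 = 15572. Sum 64716.
Σw·y = 33366·777 + 15778·630 + 15572·719 = 47061790, so ȳ = 47061790/64716 ≈ 727.20.

y ≈ 727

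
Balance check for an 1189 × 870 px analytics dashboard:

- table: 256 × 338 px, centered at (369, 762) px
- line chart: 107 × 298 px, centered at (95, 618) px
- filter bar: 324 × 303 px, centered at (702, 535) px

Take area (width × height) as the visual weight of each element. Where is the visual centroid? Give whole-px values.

(480, 638)

Areas: table 256·338 = 86528, line chart 107·298 = 31886, filter bar 324·303 = 98172. Total weight = 216586.
Σw·x = 86528·369 + 31886·95 + 98172·702 = 103874746, so x̄ = 103874746/216586 ≈ 479.60.
Σw·y = 86528·762 + 31886·618 + 98172·535 = 138161904, so ȳ = 138161904/216586 ≈ 637.91.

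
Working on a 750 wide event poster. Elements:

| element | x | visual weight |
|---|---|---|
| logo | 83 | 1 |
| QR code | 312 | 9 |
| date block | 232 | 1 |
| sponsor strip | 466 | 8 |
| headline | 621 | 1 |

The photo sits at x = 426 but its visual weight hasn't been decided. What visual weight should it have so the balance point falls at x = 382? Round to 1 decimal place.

w ≈ 3.8

Fixed elements: Σw = 1 + 9 + 1 + 8 + 1 = 20, Σw·x = 1·83 + 9·312 + 1·232 + 8·466 + 1·621 = 7472.
Balance at x = 382 requires (7472 + w·426) / (20 + w) = 382.
So w = (382·20 − 7472)/(426 − 382) = 168/44 ≈ 3.82.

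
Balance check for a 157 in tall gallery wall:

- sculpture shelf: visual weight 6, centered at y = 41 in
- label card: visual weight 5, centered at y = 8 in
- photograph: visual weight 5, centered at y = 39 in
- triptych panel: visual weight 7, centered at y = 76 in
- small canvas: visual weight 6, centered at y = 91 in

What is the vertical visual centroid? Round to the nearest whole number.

Σw = 6 + 5 + 5 + 7 + 6 = 29.
y-moment: 6·41 + 5·8 + 5·39 + 7·76 + 6·91 = 1559; centroid 1559/29 ≈ 53.76.

y ≈ 54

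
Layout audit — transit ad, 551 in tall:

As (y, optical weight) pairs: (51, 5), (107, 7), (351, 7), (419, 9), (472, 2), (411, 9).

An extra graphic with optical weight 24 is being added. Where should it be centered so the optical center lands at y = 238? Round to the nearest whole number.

y ≈ 130

With the extra graphic, Σw becomes 5 + 7 + 7 + 9 + 2 + 9 + 24 = 63.
y: need Σw·y = 63·238 = 14994. Existing = 5·51 + 7·107 + 7·351 + 9·419 + 2·472 + 9·411 = 11875. Remainder 3119 / 24 ≈ 129.96.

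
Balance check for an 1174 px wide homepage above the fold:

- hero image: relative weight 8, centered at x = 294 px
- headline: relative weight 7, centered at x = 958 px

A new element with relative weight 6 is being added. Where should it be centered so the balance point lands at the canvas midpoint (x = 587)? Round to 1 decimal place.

New total weight: (8 + 7) + 6 = 21.
x: need Σw·x = 21·587 = 12327. Existing = 8·294 + 7·958 = 9058. Remainder 3269 / 6 ≈ 544.83.

x ≈ 544.8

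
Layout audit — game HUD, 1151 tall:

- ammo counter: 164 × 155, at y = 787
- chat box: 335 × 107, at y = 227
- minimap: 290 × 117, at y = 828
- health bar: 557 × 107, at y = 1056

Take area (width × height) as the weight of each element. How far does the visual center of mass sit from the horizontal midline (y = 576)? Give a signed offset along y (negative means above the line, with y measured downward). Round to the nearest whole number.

≈ 194

Areas → weights: ammo counter 164·155 = 25420, chat box 335·107 = 35845, minimap 290·117 = 33930, health bar 557·107 = 59599; Σw = 154794.
y-moment: 25420·787 + 35845·227 + 33930·828 + 59599·1056 = 119172939; centroid 119172939/154794 ≈ 769.88.
Offset from y = 576: 769.88 − 576 ≈ 193.88.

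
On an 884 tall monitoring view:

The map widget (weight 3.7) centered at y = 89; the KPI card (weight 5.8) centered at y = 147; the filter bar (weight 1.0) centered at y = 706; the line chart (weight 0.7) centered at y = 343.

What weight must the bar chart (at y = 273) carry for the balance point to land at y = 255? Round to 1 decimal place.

Existing Σw = 11.2 (3.7 + 5.8 + 1.0 + 0.7); existing moment 3.7·89 + 5.8·147 + 1.0·706 + 0.7·343 = 2128.0.
For the centroid to hit 255: (2128.0 + w·273) / (11.2 + w) = 255.
So w = (255·11.2 − 2128.0)/(273 − 255) = 728.0/18 ≈ 40.44.

w ≈ 40.4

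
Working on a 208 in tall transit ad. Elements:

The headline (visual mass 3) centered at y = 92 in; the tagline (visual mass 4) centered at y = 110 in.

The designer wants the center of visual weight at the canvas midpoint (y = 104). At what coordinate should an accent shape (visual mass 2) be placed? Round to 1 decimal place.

y ≈ 110.0

After adding the accent shape, total weight = 3 + 4 + 2 = 9.
y: target moment 9×104 = 936; current 3·92 + 4·110 = 716; the accent shape supplies 220, so y = 220/2 ≈ 110.00.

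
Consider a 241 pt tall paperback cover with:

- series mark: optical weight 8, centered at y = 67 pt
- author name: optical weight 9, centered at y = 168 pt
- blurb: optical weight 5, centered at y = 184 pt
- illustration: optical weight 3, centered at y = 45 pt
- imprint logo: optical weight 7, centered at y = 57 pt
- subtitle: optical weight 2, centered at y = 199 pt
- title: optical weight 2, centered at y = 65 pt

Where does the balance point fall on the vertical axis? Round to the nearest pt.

Total weight = 8 + 9 + 5 + 3 + 7 + 2 + 2 = 36.
Σw·y = 4030; ȳ = 4030/36 ≈ 111.94.

y ≈ 112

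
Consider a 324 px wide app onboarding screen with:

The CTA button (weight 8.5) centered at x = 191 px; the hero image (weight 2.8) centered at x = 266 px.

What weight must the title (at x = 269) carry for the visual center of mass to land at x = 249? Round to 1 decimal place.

w ≈ 22.3

Known weights sum to 8.5 + 2.8 = 11.3; their moment is 8.5·191 + 2.8·266 = 2368.3.
Set Σw·x/Σw = 249: (2368.3 + 269w) = 249·(11.3 + w).
Rearranging, w·(269 − 249) = 249·11.3 − 2368.3 = 445.4, so w ≈ 445.4/20 = 22.27.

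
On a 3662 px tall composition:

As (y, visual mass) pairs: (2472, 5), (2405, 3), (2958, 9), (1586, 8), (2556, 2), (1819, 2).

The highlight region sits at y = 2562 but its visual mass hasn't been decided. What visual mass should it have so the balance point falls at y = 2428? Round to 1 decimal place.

w ≈ 20.7

Fixed elements: Σw = 5 + 3 + 9 + 8 + 2 + 2 = 29, Σw·y = 5·2472 + 3·2405 + 9·2958 + 8·1586 + 2·2556 + 2·1819 = 67635.
Balance at y = 2428 requires (67635 + w·2562) / (29 + w) = 2428.
So w = (2428·29 − 67635)/(2562 − 2428) = 2777/134 ≈ 20.72.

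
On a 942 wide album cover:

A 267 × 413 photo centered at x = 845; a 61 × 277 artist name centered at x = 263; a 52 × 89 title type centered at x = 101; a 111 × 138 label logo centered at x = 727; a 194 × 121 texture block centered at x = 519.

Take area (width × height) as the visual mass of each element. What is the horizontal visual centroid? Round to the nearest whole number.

x ≈ 712

Areas → weights: photo 267·413 = 110271, artist name 61·277 = 16897, title type 52·89 = 4628, label logo 111·138 = 15318, texture block 194·121 = 23474; Σw = 170588.
Σw·x = 110271·845 + 16897·263 + 4628·101 + 15318·727 + 23474·519 = 121409526, so x̄ = 121409526/170588 ≈ 711.71.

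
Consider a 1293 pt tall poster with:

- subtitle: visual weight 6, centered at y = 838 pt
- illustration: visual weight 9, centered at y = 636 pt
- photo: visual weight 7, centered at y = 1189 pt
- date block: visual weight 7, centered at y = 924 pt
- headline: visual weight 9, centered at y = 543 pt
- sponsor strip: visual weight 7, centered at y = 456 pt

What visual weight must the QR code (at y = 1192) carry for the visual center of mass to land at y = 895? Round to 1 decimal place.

Known weights sum to 6 + 9 + 7 + 7 + 9 + 7 = 45; their moment is 6·838 + 9·636 + 7·1189 + 7·924 + 9·543 + 7·456 = 33622.
For the centroid to hit 895: (33622 + w·1192) / (45 + w) = 895.
So w = (895·45 − 33622)/(1192 − 895) = 6653/297 ≈ 22.40.

w ≈ 22.4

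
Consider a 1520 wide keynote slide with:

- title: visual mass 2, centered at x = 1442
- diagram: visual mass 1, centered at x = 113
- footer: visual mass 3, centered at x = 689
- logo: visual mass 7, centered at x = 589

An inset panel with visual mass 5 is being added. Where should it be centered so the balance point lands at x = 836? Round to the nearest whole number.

After adding the inset panel, total weight = 2 + 1 + 3 + 7 + 5 = 18.
Along x: (9187 + 5·x) / 18 = 836 (existing moment 2·1442 + 1·113 + 3·689 + 7·589 = 9187) ⇒ x = (15048 − 9187) / 5 ≈ 1172.20.

x ≈ 1172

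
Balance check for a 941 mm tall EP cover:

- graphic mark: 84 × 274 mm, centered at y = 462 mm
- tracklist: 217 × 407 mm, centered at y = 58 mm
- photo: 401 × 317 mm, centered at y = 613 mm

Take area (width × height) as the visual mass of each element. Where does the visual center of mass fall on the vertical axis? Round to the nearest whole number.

Taking area as weight: graphic mark 84·274 = 23016, tracklist 217·407 = 88319, photo 401·317 = 127117. Sum 238452.
Σw·y = 23016·462 + 88319·58 + 127117·613 = 93678615, so ȳ = 93678615/238452 ≈ 392.86.

y ≈ 393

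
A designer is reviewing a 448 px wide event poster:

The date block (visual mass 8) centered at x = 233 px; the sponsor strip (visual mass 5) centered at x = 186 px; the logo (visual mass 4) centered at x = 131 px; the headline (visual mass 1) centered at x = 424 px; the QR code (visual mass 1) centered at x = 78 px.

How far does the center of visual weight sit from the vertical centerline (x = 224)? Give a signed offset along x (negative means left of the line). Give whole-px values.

≈ -23 px

Weights sum to 8 + 5 + 4 + 1 + 1 = 19.
x-moment: 8·233 + 5·186 + 4·131 + 1·424 + 1·78 = 3820; centroid 3820/19 ≈ 201.05.
Offset from x = 224: 201.05 − 224 ≈ -22.95.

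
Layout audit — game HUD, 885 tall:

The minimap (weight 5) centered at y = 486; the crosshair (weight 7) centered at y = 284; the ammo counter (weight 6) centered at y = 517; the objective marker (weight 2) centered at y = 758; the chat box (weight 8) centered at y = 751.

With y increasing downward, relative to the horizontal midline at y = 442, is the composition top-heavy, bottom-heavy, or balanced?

bottom-heavy

Weights sum to 5 + 7 + 6 + 2 + 8 = 28.
y: (5·486 + 7·284 + 6·517 + 2·758 + 8·751) / 28 = 15044 / 28 ≈ 537.29
537.3 lies below (larger y than) the midline 442, so the layout is bottom-heavy.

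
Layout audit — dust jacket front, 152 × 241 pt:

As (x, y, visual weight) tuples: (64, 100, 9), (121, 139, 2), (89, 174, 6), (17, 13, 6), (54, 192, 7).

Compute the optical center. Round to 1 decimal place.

Weights sum to 9 + 2 + 6 + 6 + 7 = 30.
x-moment: 9·64 + 2·121 + 6·89 + 6·17 + 7·54 = 1832; centroid 1832/30 ≈ 61.07.
y-moment: 9·100 + 2·139 + 6·174 + 6·13 + 7·192 = 3644; centroid 3644/30 ≈ 121.47.

(61.1, 121.5)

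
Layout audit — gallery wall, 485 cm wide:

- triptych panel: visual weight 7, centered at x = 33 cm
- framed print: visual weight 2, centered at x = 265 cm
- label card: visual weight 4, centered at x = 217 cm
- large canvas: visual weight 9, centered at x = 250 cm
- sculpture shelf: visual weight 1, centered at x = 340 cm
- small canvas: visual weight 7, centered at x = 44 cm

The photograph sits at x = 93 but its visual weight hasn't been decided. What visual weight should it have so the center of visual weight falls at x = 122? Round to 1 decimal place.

w ≈ 29.9

Fixed elements: Σw = 7 + 2 + 4 + 9 + 1 + 7 = 30, Σw·x = 7·33 + 2·265 + 4·217 + 9·250 + 1·340 + 7·44 = 4527.
Set Σw·x/Σw = 122: (4527 + 93w) = 122·(30 + w).
Rearranging, w·(93 − 122) = 122·30 − 4527 = -867, so w ≈ -867/-29 = 29.90.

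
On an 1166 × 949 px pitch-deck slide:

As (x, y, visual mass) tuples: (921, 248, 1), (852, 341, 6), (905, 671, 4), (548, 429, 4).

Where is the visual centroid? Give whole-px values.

Σw = 1 + 6 + 4 + 4 = 15.
Σw·x = 1·921 + 6·852 + 4·905 + 4·548 = 11845, so x̄ = 11845/15 ≈ 789.67.
Σw·y = 1·248 + 6·341 + 4·671 + 4·429 = 6694, so ȳ = 6694/15 ≈ 446.27.

(790, 446)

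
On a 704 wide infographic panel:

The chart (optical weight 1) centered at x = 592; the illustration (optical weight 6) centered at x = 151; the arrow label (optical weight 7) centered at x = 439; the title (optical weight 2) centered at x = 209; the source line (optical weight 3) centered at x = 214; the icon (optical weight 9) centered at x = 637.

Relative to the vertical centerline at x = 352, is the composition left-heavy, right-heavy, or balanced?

right-heavy

Σw = 1 + 6 + 7 + 2 + 3 + 9 = 28.
x: (1·592 + 6·151 + 7·439 + 2·209 + 3·214 + 9·637) / 28 = 11364 / 28 ≈ 405.86
405.9 lies right of the midline 352, so the layout is right-heavy.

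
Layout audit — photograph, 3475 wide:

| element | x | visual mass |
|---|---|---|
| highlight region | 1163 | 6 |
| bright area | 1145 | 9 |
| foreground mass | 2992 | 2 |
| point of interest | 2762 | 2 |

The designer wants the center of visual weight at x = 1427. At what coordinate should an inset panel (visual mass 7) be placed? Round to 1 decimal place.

After adding the inset panel, total weight = 6 + 9 + 2 + 2 + 7 = 26.
x: need Σw·x = 26·1427 = 37102. Existing = 6·1163 + 9·1145 + 2·2992 + 2·2762 = 28791. Remainder 8311 / 7 ≈ 1187.29.

x ≈ 1187.3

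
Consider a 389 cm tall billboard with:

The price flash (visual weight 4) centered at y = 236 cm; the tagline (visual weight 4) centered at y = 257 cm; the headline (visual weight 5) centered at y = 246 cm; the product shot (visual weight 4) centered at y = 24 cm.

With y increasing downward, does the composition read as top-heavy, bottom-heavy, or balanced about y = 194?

Σw = 4 + 4 + 5 + 4 = 17.
Σw·y = 4·236 + 4·257 + 5·246 + 4·24 = 3298, so ȳ = 3298/17 ≈ 194.00.
194.00 = 194 exactly: balanced.

balanced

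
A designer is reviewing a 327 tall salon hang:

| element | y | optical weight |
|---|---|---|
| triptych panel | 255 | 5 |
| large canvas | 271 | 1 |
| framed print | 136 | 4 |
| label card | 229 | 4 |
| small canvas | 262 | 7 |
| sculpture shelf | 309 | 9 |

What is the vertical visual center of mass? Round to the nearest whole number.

Total weight = 5 + 1 + 4 + 4 + 7 + 9 = 30.
Σw·y = 7621; ȳ = 7621/30 ≈ 254.03.

y ≈ 254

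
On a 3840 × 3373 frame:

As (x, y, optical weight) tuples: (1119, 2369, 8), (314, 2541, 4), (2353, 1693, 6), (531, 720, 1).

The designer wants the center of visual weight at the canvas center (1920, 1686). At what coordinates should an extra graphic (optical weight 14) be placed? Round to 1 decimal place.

(2750.2, 1117.4)

After adding the extra graphic, total weight = 8 + 4 + 6 + 1 + 14 = 33.
Along x: (24857 + 14·x) / 33 = 1920 (existing moment 8·1119 + 4·314 + 6·2353 + 1·531 = 24857) ⇒ x = (63360 − 24857) / 14 ≈ 2750.21.
Along y: (39994 + 14·y) / 33 = 1686 (existing moment 8·2369 + 4·2541 + 6·1693 + 1·720 = 39994) ⇒ y = (55638 − 39994) / 14 ≈ 1117.43.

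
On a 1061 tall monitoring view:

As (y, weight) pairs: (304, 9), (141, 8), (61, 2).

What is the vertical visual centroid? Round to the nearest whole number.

y ≈ 210

Total weight = 9 + 8 + 2 = 19.
Σw·y = 9·304 + 8·141 + 2·61 = 3986, so ȳ = 3986/19 ≈ 209.79.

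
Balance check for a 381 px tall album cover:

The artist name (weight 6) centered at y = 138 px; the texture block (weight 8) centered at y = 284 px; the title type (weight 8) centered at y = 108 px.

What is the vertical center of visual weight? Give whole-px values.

y ≈ 180

Total weight = 6 + 8 + 8 = 22.
Σw·y = 6·138 + 8·284 + 8·108 = 3964, so ȳ = 3964/22 ≈ 180.18.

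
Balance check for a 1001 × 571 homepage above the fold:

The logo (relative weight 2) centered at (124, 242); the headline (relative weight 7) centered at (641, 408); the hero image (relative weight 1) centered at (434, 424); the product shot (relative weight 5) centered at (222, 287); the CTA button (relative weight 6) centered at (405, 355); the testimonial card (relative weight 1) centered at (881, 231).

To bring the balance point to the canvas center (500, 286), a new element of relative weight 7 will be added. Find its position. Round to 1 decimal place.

(701.4, 104.9)

After adding the new element, total weight = 2 + 7 + 1 + 5 + 6 + 1 + 7 = 29.
x: target moment 29×500 = 14500; current 2·124 + 7·641 + 1·434 + 5·222 + 6·405 + 1·881 = 9590; the new element supplies 4910, so x = 4910/7 ≈ 701.43.
y: target moment 29×286 = 8294; current 2·242 + 7·408 + 1·424 + 5·287 + 6·355 + 1·231 = 7560; the new element supplies 734, so y = 734/7 ≈ 104.86.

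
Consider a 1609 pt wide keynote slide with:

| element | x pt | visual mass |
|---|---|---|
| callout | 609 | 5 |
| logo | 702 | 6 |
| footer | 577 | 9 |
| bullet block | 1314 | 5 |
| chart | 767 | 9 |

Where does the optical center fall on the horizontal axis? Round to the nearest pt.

Total weight = 5 + 6 + 9 + 5 + 9 = 34.
Σw·x = 5·609 + 6·702 + 9·577 + 5·1314 + 9·767 = 25923, so x̄ = 25923/34 ≈ 762.44.

x ≈ 762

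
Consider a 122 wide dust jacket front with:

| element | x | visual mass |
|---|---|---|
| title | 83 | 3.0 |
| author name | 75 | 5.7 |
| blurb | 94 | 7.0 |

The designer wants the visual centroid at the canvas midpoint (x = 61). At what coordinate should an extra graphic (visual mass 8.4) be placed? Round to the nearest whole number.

After adding the extra graphic, total weight = 3.0 + 5.7 + 7.0 + 8.4 = 24.1.
x: target moment 24.1×61 = 1470.1; current 3.0·83 + 5.7·75 + 7.0·94 = 1334.5; the extra graphic supplies 135.6, so x = 135.6/8.4 ≈ 16.14.

x ≈ 16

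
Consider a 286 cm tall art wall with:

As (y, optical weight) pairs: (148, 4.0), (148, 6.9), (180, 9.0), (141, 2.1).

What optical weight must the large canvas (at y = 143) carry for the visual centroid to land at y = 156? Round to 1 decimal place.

Existing Σw = 22.0 (4.0 + 6.9 + 9.0 + 2.1); existing moment 4.0·148 + 6.9·148 + 9.0·180 + 2.1·141 = 3529.3.
For the centroid to hit 156: (3529.3 + w·143) / (22.0 + w) = 156.
Rearranging, w·(143 − 156) = 156·22.0 − 3529.3 = -97.3, so w ≈ -97.3/-13 = 7.48.

w ≈ 7.5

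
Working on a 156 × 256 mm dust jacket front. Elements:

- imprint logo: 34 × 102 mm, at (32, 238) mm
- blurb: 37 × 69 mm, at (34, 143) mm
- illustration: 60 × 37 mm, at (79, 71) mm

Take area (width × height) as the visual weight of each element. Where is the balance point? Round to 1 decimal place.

(45.3, 163.6)

Areas: imprint logo 34·102 = 3468, blurb 37·69 = 2553, illustration 60·37 = 2220. Total weight = 8241.
x: (3468·32 + 2553·34 + 2220·79) / 8241 = 373158 / 8241 ≈ 45.28
y: (3468·238 + 2553·143 + 2220·71) / 8241 = 1348083 / 8241 ≈ 163.58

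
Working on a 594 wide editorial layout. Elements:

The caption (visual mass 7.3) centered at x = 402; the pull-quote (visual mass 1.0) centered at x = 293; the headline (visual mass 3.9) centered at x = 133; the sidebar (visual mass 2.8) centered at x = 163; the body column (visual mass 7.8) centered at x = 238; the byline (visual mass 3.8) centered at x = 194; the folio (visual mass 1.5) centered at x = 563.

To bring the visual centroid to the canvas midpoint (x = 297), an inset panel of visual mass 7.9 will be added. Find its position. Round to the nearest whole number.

x ≈ 386

With the inset panel, Σw becomes 7.3 + 1.0 + 3.9 + 2.8 + 7.8 + 3.8 + 1.5 + 7.9 = 36.0.
x: target moment 36.0×297 = 10692.0; current 7.3·402 + 1.0·293 + 3.9·133 + 2.8·163 + 7.8·238 + 3.8·194 + 1.5·563 = 7640.8; the inset panel supplies 3051.2, so x = 3051.2/7.9 ≈ 386.23.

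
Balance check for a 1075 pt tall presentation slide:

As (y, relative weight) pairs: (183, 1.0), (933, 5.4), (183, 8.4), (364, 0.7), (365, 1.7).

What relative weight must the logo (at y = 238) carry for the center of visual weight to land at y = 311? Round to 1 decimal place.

Known weights sum to 1.0 + 5.4 + 8.4 + 0.7 + 1.7 = 17.2; their moment is 1.0·183 + 5.4·933 + 8.4·183 + 0.7·364 + 1.7·365 = 7633.7.
For the centroid to hit 311: (7633.7 + w·238) / (17.2 + w) = 311.
So w = (311·17.2 − 7633.7)/(238 − 311) = -2284.5/-73 ≈ 31.29.

w ≈ 31.3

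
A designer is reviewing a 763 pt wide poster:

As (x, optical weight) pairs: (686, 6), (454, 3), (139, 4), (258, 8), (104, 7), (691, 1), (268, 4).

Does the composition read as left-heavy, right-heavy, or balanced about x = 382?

left-heavy

Weights sum to 6 + 3 + 4 + 8 + 7 + 1 + 4 = 33.
x: moment 10589 / weight 33 ≈ 320.88
320.9 vs midline 382 → left-heavy.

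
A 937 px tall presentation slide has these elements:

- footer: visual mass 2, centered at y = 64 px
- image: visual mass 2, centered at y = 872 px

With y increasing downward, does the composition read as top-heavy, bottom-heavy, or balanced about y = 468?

balanced

Weights sum to 2 + 2 = 4.
Σw·y = 2·64 + 2·872 = 1872, so ȳ = 1872/4 ≈ 468.00.
That equals the midline 468 — balanced.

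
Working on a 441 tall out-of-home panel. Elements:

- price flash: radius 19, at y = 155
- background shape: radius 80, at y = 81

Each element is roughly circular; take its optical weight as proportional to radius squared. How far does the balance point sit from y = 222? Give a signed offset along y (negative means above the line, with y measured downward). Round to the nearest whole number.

Weights ∝ r²: price flash 19² = 361, background shape 80² = 6400; Σw = 6761.
y: (361·155 + 6400·81) / 6761 = 574355 / 6761 ≈ 84.95
Offset from y = 222: 84.95 − 222 ≈ -137.05.

≈ -137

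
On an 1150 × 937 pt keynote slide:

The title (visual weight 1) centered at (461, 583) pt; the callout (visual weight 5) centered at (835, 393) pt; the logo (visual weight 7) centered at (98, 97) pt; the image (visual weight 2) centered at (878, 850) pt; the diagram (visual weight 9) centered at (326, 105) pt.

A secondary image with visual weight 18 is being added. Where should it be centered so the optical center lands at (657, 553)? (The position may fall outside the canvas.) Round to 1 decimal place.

(976.8, 964.1)

With the secondary image, Σw becomes 1 + 5 + 7 + 2 + 9 + 18 = 42.
x: need Σw·x = 42·657 = 27594. Existing = 1·461 + 5·835 + 7·98 + 2·878 + 9·326 = 10012. Remainder 17582 / 18 ≈ 976.78.
y: need Σw·y = 42·553 = 23226. Existing = 1·583 + 5·393 + 7·97 + 2·850 + 9·105 = 5872. Remainder 17354 / 18 ≈ 964.11.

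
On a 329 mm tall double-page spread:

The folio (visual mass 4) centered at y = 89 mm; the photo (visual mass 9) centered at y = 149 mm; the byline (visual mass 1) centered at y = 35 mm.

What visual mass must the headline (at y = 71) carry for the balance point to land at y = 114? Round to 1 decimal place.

w ≈ 3.2

Fixed elements: Σw = 4 + 9 + 1 = 14, Σw·y = 4·89 + 9·149 + 1·35 = 1732.
Balance at y = 114 requires (1732 + w·71) / (14 + w) = 114.
So w = (114·14 − 1732)/(71 − 114) = -136/-43 ≈ 3.16.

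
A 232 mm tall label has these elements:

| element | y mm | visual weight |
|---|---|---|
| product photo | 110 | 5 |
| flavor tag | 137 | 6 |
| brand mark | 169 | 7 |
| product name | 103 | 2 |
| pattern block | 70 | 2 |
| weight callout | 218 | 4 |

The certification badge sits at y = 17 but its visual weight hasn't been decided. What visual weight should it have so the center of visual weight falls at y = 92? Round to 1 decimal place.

Existing Σw = 26 (5 + 6 + 7 + 2 + 2 + 4); existing moment 5·110 + 6·137 + 7·169 + 2·103 + 2·70 + 4·218 = 3773.
Set Σw·y/Σw = 92: (3773 + 17w) = 92·(26 + w).
Solving: w = (92·26 − 3773) / (17 − 92) = -1381 / -75 ≈ 18.41.

w ≈ 18.4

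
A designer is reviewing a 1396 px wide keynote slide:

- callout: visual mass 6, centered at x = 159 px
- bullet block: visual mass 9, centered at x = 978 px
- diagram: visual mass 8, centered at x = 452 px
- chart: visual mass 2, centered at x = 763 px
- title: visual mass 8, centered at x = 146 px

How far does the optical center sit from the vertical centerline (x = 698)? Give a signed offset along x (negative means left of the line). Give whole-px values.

≈ -211 px

Total weight = 6 + 9 + 8 + 2 + 8 = 33.
Σw·x = 6·159 + 9·978 + 8·452 + 2·763 + 8·146 = 16066, so x̄ = 16066/33 ≈ 486.85.
Against x = 698, that's 486.85 − 698 = -211.15.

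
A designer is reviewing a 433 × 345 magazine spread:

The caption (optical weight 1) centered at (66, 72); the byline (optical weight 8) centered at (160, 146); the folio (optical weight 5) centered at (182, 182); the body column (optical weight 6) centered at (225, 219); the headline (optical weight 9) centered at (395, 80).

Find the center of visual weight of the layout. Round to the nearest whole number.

(247, 144)

Weights sum to 1 + 8 + 5 + 6 + 9 = 29.
x-moment: 1·66 + 8·160 + 5·182 + 6·225 + 9·395 = 7161; centroid 7161/29 ≈ 246.93.
y-moment: 1·72 + 8·146 + 5·182 + 6·219 + 9·80 = 4184; centroid 4184/29 ≈ 144.28.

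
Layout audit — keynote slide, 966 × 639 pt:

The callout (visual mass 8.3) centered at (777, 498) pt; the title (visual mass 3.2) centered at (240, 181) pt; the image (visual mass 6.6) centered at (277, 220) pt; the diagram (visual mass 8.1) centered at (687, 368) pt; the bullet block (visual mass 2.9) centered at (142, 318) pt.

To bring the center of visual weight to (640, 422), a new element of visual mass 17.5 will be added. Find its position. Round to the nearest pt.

After adding the new element, total weight = 8.3 + 3.2 + 6.6 + 8.1 + 2.9 + 17.5 = 46.6.
x: target moment 46.6×640 = 29824.0; current 8.3·777 + 3.2·240 + 6.6·277 + 8.1·687 + 2.9·142 = 15021.8; the new element supplies 14802.2, so x = 14802.2/17.5 ≈ 845.84.
y: target moment 46.6×422 = 19665.2; current 8.3·498 + 3.2·181 + 6.6·220 + 8.1·368 + 2.9·318 = 10067.6; the new element supplies 9597.6, so y = 9597.6/17.5 ≈ 548.43.

(846, 548)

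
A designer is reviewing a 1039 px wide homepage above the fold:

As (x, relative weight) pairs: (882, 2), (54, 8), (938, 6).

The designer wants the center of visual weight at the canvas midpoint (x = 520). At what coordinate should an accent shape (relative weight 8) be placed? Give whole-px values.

New total weight: (2 + 8 + 6) + 8 = 24.
x: need Σw·x = 24·520 = 12480. Existing = 2·882 + 8·54 + 6·938 = 7824. Remainder 4656 / 8 ≈ 582.00.

x ≈ 582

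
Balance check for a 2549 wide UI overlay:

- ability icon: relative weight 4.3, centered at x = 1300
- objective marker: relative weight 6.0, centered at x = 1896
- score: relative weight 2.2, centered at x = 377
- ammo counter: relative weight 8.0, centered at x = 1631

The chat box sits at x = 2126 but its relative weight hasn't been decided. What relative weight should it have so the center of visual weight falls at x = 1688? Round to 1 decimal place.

w ≈ 8.6

Fixed elements: Σw = 4.3 + 6.0 + 2.2 + 8.0 = 20.5, Σw·x = 4.3·1300 + 6.0·1896 + 2.2·377 + 8.0·1631 = 30843.4.
For the centroid to hit 1688: (30843.4 + w·2126) / (20.5 + w) = 1688.
So w = (1688·20.5 − 30843.4)/(2126 − 1688) = 3760.6/438 ≈ 8.59.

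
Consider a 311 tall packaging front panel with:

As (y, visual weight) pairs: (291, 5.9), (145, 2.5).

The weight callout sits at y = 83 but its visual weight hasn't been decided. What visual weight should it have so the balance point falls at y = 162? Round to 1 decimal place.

Existing Σw = 8.4 (5.9 + 2.5); existing moment 5.9·291 + 2.5·145 = 2079.4.
For the centroid to hit 162: (2079.4 + w·83) / (8.4 + w) = 162.
So w = (162·8.4 − 2079.4)/(83 − 162) = -718.6/-79 ≈ 9.10.

w ≈ 9.1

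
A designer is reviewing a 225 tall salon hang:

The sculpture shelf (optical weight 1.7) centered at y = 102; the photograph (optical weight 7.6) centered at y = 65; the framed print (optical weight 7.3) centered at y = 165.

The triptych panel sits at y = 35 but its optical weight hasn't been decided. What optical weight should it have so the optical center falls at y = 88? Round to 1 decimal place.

w ≈ 7.8

Fixed elements: Σw = 1.7 + 7.6 + 7.3 = 16.6, Σw·y = 1.7·102 + 7.6·65 + 7.3·165 = 1871.9.
For the centroid to hit 88: (1871.9 + w·35) / (16.6 + w) = 88.
Rearranging, w·(35 − 88) = 88·16.6 − 1871.9 = -411.1, so w ≈ -411.1/-53 = 7.76.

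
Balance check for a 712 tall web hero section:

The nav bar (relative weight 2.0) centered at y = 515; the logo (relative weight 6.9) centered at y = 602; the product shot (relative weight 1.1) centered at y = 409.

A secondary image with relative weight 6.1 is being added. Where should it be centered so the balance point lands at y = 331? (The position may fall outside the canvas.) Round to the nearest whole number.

New total weight: (2.0 + 6.9 + 1.1) + 6.1 = 16.1.
y: need Σw·y = 16.1·331 = 5329.1. Existing = 2.0·515 + 6.9·602 + 1.1·409 = 5633.7. Remainder -304.6 / 6.1 ≈ -49.93.

y ≈ -50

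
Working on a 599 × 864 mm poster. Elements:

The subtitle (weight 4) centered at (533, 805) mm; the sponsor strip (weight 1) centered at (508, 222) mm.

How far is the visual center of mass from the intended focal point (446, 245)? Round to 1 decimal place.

Weights sum to 4 + 1 = 5.
x: (4·533 + 1·508) / 5 = 2640 / 5 ≈ 528.00
y: (4·805 + 1·222) / 5 = 3442 / 5 ≈ 688.40
Offset from (446, 245): Δx ≈ 82.00, Δy ≈ 443.40; distance = √(Δx² + Δy²) ≈ 450.92.

≈ 450.9 mm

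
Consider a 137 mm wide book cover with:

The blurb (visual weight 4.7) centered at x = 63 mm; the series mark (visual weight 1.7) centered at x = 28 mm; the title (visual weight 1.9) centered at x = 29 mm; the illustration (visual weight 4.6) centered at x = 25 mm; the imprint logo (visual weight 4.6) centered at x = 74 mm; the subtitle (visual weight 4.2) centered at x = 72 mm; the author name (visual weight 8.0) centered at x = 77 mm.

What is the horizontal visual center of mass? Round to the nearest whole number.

x ≈ 60

Σw = 4.7 + 1.7 + 1.9 + 4.6 + 4.6 + 4.2 + 8.0 = 29.7.
x: moment 1772.6 / weight 29.7 ≈ 59.68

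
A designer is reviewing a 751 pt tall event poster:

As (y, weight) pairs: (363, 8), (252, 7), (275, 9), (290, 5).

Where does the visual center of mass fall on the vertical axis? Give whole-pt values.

y ≈ 296

Σw = 8 + 7 + 9 + 5 = 29.
y: (8·363 + 7·252 + 9·275 + 5·290) / 29 = 8593 / 29 ≈ 296.31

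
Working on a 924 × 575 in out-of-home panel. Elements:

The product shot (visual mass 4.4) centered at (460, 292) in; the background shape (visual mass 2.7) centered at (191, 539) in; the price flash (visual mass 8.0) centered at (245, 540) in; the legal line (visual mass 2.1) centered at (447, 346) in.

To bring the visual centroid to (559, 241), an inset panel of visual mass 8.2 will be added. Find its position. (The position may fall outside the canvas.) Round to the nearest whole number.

(1068, -203)

New total weight: (4.4 + 2.7 + 8.0 + 2.1) + 8.2 = 25.4.
x: need Σw·x = 25.4·559 = 14198.6. Existing = 4.4·460 + 2.7·191 + 8.0·245 + 2.1·447 = 5438.4. Remainder 8760.2 / 8.2 ≈ 1068.32.
y: need Σw·y = 25.4·241 = 6121.4. Existing = 4.4·292 + 2.7·539 + 8.0·540 + 2.1·346 = 7786.7. Remainder -1665.3 / 8.2 ≈ -203.09.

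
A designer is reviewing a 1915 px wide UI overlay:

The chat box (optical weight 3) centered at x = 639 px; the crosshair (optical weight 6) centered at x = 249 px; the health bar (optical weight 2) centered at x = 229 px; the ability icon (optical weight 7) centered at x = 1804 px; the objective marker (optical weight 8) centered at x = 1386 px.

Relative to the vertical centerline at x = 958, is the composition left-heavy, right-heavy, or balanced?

Σw = 3 + 6 + 2 + 7 + 8 = 26.
x: (3·639 + 6·249 + 2·229 + 7·1804 + 8·1386) / 26 = 27585 / 26 ≈ 1060.96
Since 1061.0 is right of 958, the composition reads right-heavy.

right-heavy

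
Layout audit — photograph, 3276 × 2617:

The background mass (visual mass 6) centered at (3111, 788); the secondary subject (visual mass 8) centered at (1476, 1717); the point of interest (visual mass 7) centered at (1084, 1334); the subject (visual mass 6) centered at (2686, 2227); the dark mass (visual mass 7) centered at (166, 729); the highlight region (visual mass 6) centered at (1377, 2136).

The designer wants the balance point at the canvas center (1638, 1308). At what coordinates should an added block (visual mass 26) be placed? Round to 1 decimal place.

(1711.8, 1047.9)

New total weight: (6 + 8 + 7 + 6 + 7 + 6) + 26 = 66.
Along x: (63602 + 26·x) / 66 = 1638 (existing moment 6·3111 + 8·1476 + 7·1084 + 6·2686 + 7·166 + 6·1377 = 63602) ⇒ x = (108108 − 63602) / 26 ≈ 1711.77.
Along y: (59083 + 26·y) / 66 = 1308 (existing moment 6·788 + 8·1717 + 7·1334 + 6·2227 + 7·729 + 6·2136 = 59083) ⇒ y = (86328 − 59083) / 26 ≈ 1047.88.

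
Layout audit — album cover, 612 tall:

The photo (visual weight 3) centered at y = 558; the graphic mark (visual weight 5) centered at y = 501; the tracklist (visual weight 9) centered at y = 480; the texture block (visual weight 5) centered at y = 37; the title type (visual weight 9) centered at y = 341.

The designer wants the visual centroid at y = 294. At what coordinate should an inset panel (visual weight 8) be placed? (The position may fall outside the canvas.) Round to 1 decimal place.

y ≈ -35.9

New total weight: (3 + 5 + 9 + 5 + 9) + 8 = 39.
y: target moment 39×294 = 11466; current 3·558 + 5·501 + 9·480 + 5·37 + 9·341 = 11753; the inset panel supplies -287, so y = -287/8 ≈ -35.88.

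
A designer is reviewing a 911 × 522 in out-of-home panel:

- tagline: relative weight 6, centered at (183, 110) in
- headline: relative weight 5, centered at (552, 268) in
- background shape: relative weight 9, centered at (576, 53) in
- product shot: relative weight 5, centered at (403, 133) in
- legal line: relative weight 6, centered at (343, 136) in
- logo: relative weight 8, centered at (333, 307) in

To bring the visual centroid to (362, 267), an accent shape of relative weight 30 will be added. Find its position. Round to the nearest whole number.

(307, 400)

After adding the accent shape, total weight = 6 + 5 + 9 + 5 + 6 + 8 + 30 = 69.
x: target moment 69×362 = 24978; current 6·183 + 5·552 + 9·576 + 5·403 + 6·343 + 8·333 = 15779; the accent shape supplies 9199, so x = 9199/30 ≈ 306.63.
y: target moment 69×267 = 18423; current 6·110 + 5·268 + 9·53 + 5·133 + 6·136 + 8·307 = 6414; the accent shape supplies 12009, so y = 12009/30 ≈ 400.30.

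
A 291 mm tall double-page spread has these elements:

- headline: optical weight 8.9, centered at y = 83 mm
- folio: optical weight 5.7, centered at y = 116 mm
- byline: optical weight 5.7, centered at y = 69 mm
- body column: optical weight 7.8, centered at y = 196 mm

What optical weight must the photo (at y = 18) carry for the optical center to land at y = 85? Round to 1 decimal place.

w ≈ 13.9

Fixed elements: Σw = 8.9 + 5.7 + 5.7 + 7.8 = 28.1, Σw·y = 8.9·83 + 5.7·116 + 5.7·69 + 7.8·196 = 3322.0.
For the centroid to hit 85: (3322.0 + w·18) / (28.1 + w) = 85.
So w = (85·28.1 − 3322.0)/(18 − 85) = -933.5/-67 ≈ 13.93.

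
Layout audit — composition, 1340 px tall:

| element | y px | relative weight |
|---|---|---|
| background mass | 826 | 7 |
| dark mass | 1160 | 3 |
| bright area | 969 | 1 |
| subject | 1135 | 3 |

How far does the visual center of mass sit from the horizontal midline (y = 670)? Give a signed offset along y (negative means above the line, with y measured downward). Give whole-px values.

Σw = 7 + 3 + 1 + 3 = 14.
y-moment: 7·826 + 3·1160 + 1·969 + 3·1135 = 13636; centroid 13636/14 ≈ 974.00.
Offset from y = 670: 974.00 − 670 ≈ 304.00.

≈ 304 px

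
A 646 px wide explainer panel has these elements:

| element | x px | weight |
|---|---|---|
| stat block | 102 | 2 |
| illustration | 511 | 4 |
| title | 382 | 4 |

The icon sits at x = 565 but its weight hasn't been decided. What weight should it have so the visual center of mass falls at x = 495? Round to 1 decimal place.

Known weights sum to 2 + 4 + 4 = 10; their moment is 2·102 + 4·511 + 4·382 = 3776.
For the centroid to hit 495: (3776 + w·565) / (10 + w) = 495.
Solving: w = (495·10 − 3776) / (565 − 495) = 1174 / 70 ≈ 16.77.

w ≈ 16.8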